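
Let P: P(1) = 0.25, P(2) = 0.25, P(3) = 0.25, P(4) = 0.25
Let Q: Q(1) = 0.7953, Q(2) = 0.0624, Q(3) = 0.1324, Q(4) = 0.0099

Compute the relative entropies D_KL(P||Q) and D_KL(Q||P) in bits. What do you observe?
D_KL(P||Q) = 1.4770 bits, D_KL(Q||P) = 1.0353 bits. The two directions give different values (D_KL(P||Q) exceeds D_KL(Q||P) by 0.4417 bits): KL divergence is asymmetric.

D_KL(P||Q) = Σ P(x) log₂(P(x)/Q(x))

Computing term by term:
  P(1)·log₂(P(1)/Q(1)) = 0.25·log₂(0.25/0.7953) = -0.41739
  P(2)·log₂(P(2)/Q(2)) = 0.25·log₂(0.25/0.0624) = 0.50058
  P(3)·log₂(P(3)/Q(3)) = 0.25·log₂(0.25/0.1324) = 0.22926
  P(4)·log₂(P(4)/Q(4)) = 0.25·log₂(0.25/0.0099) = 1.16459

D_KL(P||Q) = -0.41739 + 0.50058 + 0.22926 + 1.16459 = 1.47704 ≈ 1.4770 bits

D_KL(Q||P) = Σ Q(x) log₂(Q(x)/P(x))

Computing term by term:
  Q(1)·log₂(Q(1)/P(1)) = 0.7953·log₂(0.7953/0.25) = 1.32781
  Q(2)·log₂(Q(2)/P(2)) = 0.0624·log₂(0.0624/0.25) = -0.12494
  Q(3)·log₂(Q(3)/P(3)) = 0.1324·log₂(0.1324/0.25) = -0.12141
  Q(4)·log₂(Q(4)/P(4)) = 0.0099·log₂(0.0099/0.25) = -0.04612

D_KL(Q||P) = 1.32781 - 0.12494 - 0.12141 - 0.04612 = 1.03534 ≈ 1.0353 bits

These are NOT equal (difference: 0.4417 bits). KL divergence is asymmetric: D_KL(P||Q) ≠ D_KL(Q||P) in general.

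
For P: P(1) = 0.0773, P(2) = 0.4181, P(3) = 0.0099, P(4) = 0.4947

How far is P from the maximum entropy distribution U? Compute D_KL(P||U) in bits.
0.6203 bits

U(i) = 1/4 for all i

D_KL(P||U) = Σ P(x) log₂(P(x) / (1/4))
           = Σ P(x) log₂(P(x)) + log₂(4)
           = log₂(4) - H(P)

H(P) = -Σ P(x) log₂(P(x)):
  -P(1)·log₂(P(1)) = -(0.0773)·log₂(0.0773) = 0.28550
  -P(2)·log₂(P(2)) = -(0.4181)·log₂(0.4181) = 0.52600
  -P(3)·log₂(P(3)) = -(0.0099)·log₂(0.0099) = 0.06592
  -P(4)·log₂(P(4)) = -(0.4947)·log₂(0.4947) = 0.50231
H(P) = 0.28550 + 0.52600 + 0.06592 + 0.50231 = 1.37973 bits

log₂(4) = 2.00000 bits

D_KL(P||U) = 2.00000 - 1.37973 = 0.62027 ≈ 0.6203 bits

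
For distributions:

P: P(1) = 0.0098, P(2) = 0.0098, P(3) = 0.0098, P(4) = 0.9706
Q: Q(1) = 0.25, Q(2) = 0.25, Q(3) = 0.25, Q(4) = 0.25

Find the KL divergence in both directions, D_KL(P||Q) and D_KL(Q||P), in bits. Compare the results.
D_KL(P||Q) = 1.7620 bits, D_KL(Q||P) = 3.0155 bits. D_KL(Q||P) is larger than D_KL(P||Q) by 1.2535 bits; the two directions differ.

D_KL(P||Q) = Σ P(x) log₂(P(x)/Q(x))

Computing term by term:
  P(1)·log₂(P(1)/Q(1)) = 0.0098·log₂(0.0098/0.25) = -0.04580
  P(2)·log₂(P(2)/Q(2)) = 0.0098·log₂(0.0098/0.25) = -0.04580
  P(3)·log₂(P(3)/Q(3)) = 0.0098·log₂(0.0098/0.25) = -0.04580
  P(4)·log₂(P(4)/Q(4)) = 0.9706·log₂(0.9706/0.25) = 1.89941

D_KL(P||Q) = -0.04580 - 0.04580 - 0.04580 + 1.89941 = 1.76201 ≈ 1.7620 bits

D_KL(Q||P) = Σ Q(x) log₂(Q(x)/P(x))

Computing term by term:
  Q(1)·log₂(Q(1)/P(1)) = 0.25·log₂(0.25/0.0098) = 1.16825
  Q(2)·log₂(Q(2)/P(2)) = 0.25·log₂(0.25/0.0098) = 1.16825
  Q(3)·log₂(Q(3)/P(3)) = 0.25·log₂(0.25/0.0098) = 1.16825
  Q(4)·log₂(Q(4)/P(4)) = 0.25·log₂(0.25/0.9706) = -0.48924

D_KL(Q||P) = 1.16825 + 1.16825 + 1.16825 - 0.48924 = 3.01551 ≈ 3.0155 bits

These are NOT equal (difference: 1.2535 bits). KL divergence is asymmetric: D_KL(P||Q) ≠ D_KL(Q||P) in general.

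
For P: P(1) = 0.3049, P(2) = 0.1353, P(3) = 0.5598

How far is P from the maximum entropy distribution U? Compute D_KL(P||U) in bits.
0.2035 bits

U(i) = 1/3 for all i

D_KL(P||U) = Σ P(x) log₂(P(x) / (1/3))
           = Σ P(x) log₂(P(x)) + log₂(3)
           = log₂(3) - H(P)

H(P) = -Σ P(x) log₂(P(x)):
  -P(1)·log₂(P(1)) = -(0.3049)·log₂(0.3049) = 0.52247
  -P(2)·log₂(P(2)) = -(0.1353)·log₂(0.1353) = 0.39044
  -P(3)·log₂(P(3)) = -(0.5598)·log₂(0.5598) = 0.46856
H(P) = 0.52247 + 0.39044 + 0.46856 = 1.38147 bits

log₂(3) = 1.58496 bits

D_KL(P||U) = 1.58496 - 1.38147 = 0.20349 ≈ 0.2035 bits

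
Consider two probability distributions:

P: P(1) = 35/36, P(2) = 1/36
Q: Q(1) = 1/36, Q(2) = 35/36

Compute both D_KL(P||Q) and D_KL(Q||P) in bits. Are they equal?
D_KL(P||Q) = 4.8443 bits, D_KL(Q||P) = 4.8443 bits. Yes, in this case they are equal (although KL divergence is not symmetric in general).

D_KL(P||Q) = Σ P(x) log₂(P(x)/Q(x))

Computing term by term:
  P(1)·log₂(P(1)/Q(1)) = (35/36)·log₂((35/36)/(1/36)) = 4.98680
  P(2)·log₂(P(2)/Q(2)) = (1/36)·log₂((1/36)/(35/36)) = -0.14248

D_KL(P||Q) = 4.98680 - 0.14248 = 4.84432 ≈ 4.8443 bits

D_KL(Q||P) = Σ Q(x) log₂(Q(x)/P(x))

Computing term by term:
  Q(1)·log₂(Q(1)/P(1)) = (1/36)·log₂((1/36)/(35/36)) = -0.14248
  Q(2)·log₂(Q(2)/P(2)) = (35/36)·log₂((35/36)/(1/36)) = 4.98680

D_KL(Q||P) = -0.14248 + 4.98680 = 4.84432 ≈ 4.8443 bits

These ARE equal here. Q is P with outcomes relabeled (Q(1) = P(2), Q(2) = P(1)) by a relabeling that is its own inverse, so the two sums contain exactly the same terms in a different order. This is a special case — KL divergence is not symmetric in general: D_KL(P||Q) ≠ D_KL(Q||P) for most P, Q.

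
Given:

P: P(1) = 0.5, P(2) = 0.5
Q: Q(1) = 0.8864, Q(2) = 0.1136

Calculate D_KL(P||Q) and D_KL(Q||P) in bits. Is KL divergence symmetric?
D_KL(P||Q) = 0.6560 bits, D_KL(Q||P) = 0.4893 bits. No, KL divergence is not symmetric.

D_KL(P||Q) = Σ P(x) log₂(P(x)/Q(x))

Computing term by term:
  P(1)·log₂(P(1)/Q(1)) = 0.5·log₂(0.5/0.8864) = -0.41301
  P(2)·log₂(P(2)/Q(2)) = 0.5·log₂(0.5/0.1136) = 1.06898

D_KL(P||Q) = -0.41301 + 1.06898 = 0.65597 ≈ 0.6560 bits

D_KL(Q||P) = Σ Q(x) log₂(Q(x)/P(x))

Computing term by term:
  Q(1)·log₂(Q(1)/P(1)) = 0.8864·log₂(0.8864/0.5) = 0.73219
  Q(2)·log₂(Q(2)/P(2)) = 0.1136·log₂(0.1136/0.5) = -0.24287

D_KL(Q||P) = 0.73219 - 0.24287 = 0.48932 ≈ 0.4893 bits

These are NOT equal (difference: 0.1667 bits). KL divergence is asymmetric: D_KL(P||Q) ≠ D_KL(Q||P) in general.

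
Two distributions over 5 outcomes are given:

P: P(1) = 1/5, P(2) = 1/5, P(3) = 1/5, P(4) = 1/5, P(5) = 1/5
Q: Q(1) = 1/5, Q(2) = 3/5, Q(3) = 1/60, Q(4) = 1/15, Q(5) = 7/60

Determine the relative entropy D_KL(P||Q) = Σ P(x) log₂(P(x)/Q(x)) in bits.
0.8725 bits

D_KL(P||Q) = Σ P(x) log₂(P(x)/Q(x))

Computing term by term:
  P(1)·log₂(P(1)/Q(1)) = (1/5)·log₂((1/5)/(1/5)) = 0.00000
  P(2)·log₂(P(2)/Q(2)) = (1/5)·log₂((1/5)/(3/5)) = -0.31699
  P(3)·log₂(P(3)/Q(3)) = (1/5)·log₂((1/5)/(1/60)) = 0.71699
  P(4)·log₂(P(4)/Q(4)) = (1/5)·log₂((1/5)/(1/15)) = 0.31699
  P(5)·log₂(P(5)/Q(5)) = (1/5)·log₂((1/5)/(7/60)) = 0.15552

D_KL(P||Q) = 0.00000 - 0.31699 + 0.71699 + 0.31699 + 0.15552 = 0.87251 ≈ 0.8725 bits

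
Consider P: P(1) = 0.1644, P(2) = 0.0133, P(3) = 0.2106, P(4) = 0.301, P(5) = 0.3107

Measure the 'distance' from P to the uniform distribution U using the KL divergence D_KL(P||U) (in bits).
0.2922 bits

U(i) = 1/5 for all i

D_KL(P||U) = Σ P(x) log₂(P(x) / (1/5))
           = Σ P(x) log₂(P(x)) + log₂(5)
           = log₂(5) - H(P)

H(P) = -Σ P(x) log₂(P(x)):
  -P(1)·log₂(P(1)) = -(0.1644)·log₂(0.1644) = 0.42822
  -P(2)·log₂(P(2)) = -(0.0133)·log₂(0.0133) = 0.08289
  -P(3)·log₂(P(3)) = -(0.2106)·log₂(0.2106) = 0.47331
  -P(4)·log₂(P(4)) = -(0.301)·log₂(0.301) = 0.52138
  -P(5)·log₂(P(5)) = -(0.3107)·log₂(0.3107) = 0.52397
H(P) = 0.42822 + 0.08289 + 0.47331 + 0.52138 + 0.52397 = 2.02977 bits

log₂(5) = 2.32193 bits

D_KL(P||U) = 2.32193 - 2.02977 = 0.29216 ≈ 0.2922 bits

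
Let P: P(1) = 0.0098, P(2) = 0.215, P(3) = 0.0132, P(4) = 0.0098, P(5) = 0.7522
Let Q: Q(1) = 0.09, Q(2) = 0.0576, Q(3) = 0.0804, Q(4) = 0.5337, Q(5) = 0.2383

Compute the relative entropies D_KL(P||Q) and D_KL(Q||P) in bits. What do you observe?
D_KL(P||Q) = 1.5337 bits, D_KL(Q||P) = 3.0708 bits. The two directions give different values (D_KL(Q||P) exceeds D_KL(P||Q) by 1.5371 bits): KL divergence is asymmetric.

D_KL(P||Q) = Σ P(x) log₂(P(x)/Q(x))

Computing term by term:
  P(1)·log₂(P(1)/Q(1)) = 0.0098·log₂(0.0098/0.09) = -0.03135
  P(2)·log₂(P(2)/Q(2)) = 0.215·log₂(0.215/0.0576) = 0.40854
  P(3)·log₂(P(3)/Q(3)) = 0.0132·log₂(0.0132/0.0804) = -0.03441
  P(4)·log₂(P(4)/Q(4)) = 0.0098·log₂(0.0098/0.5337) = -0.05652
  P(5)·log₂(P(5)/Q(5)) = 0.7522·log₂(0.7522/0.2383) = 1.24740

D_KL(P||Q) = -0.03135 + 0.40854 - 0.03441 - 0.05652 + 1.24740 = 1.53366 ≈ 1.5337 bits

D_KL(Q||P) = Σ Q(x) log₂(Q(x)/P(x))

Computing term by term:
  Q(1)·log₂(Q(1)/P(1)) = 0.09·log₂(0.09/0.0098) = 0.28792
  Q(2)·log₂(Q(2)/P(2)) = 0.0576·log₂(0.0576/0.215) = -0.10945
  Q(3)·log₂(Q(3)/P(3)) = 0.0804·log₂(0.0804/0.0132) = 0.20958
  Q(4)·log₂(Q(4)/P(4)) = 0.5337·log₂(0.5337/0.0098) = 3.07790
  Q(5)·log₂(Q(5)/P(5)) = 0.2383·log₂(0.2383/0.7522) = -0.39518

D_KL(Q||P) = 0.28792 - 0.10945 + 0.20958 + 3.07790 - 0.39518 = 3.07077 ≈ 3.0708 bits

These are NOT equal (difference: 1.5371 bits). KL divergence is asymmetric: D_KL(P||Q) ≠ D_KL(Q||P) in general.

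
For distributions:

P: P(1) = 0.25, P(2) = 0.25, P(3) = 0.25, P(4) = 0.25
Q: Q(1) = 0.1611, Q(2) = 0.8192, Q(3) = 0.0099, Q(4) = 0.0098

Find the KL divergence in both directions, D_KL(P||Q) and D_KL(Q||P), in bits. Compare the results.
D_KL(P||Q) = 2.0633 bits, D_KL(Q||P) = 1.2087 bits. D_KL(P||Q) is larger than D_KL(Q||P) by 0.8546 bits; the two directions differ.

D_KL(P||Q) = Σ P(x) log₂(P(x)/Q(x))

Computing term by term:
  P(1)·log₂(P(1)/Q(1)) = 0.25·log₂(0.25/0.1611) = 0.15849
  P(2)·log₂(P(2)/Q(2)) = 0.25·log₂(0.25/0.8192) = -0.42807
  P(3)·log₂(P(3)/Q(3)) = 0.25·log₂(0.25/0.0099) = 1.16459
  P(4)·log₂(P(4)/Q(4)) = 0.25·log₂(0.25/0.0098) = 1.16825

D_KL(P||Q) = 0.15849 - 0.42807 + 1.16459 + 1.16825 = 2.06326 ≈ 2.0633 bits

D_KL(Q||P) = Σ Q(x) log₂(Q(x)/P(x))

Computing term by term:
  Q(1)·log₂(Q(1)/P(1)) = 0.1611·log₂(0.1611/0.25) = -0.10213
  Q(2)·log₂(Q(2)/P(2)) = 0.8192·log₂(0.8192/0.25) = 1.40271
  Q(3)·log₂(Q(3)/P(3)) = 0.0099·log₂(0.0099/0.25) = -0.04612
  Q(4)·log₂(Q(4)/P(4)) = 0.0098·log₂(0.0098/0.25) = -0.04580

D_KL(Q||P) = -0.10213 + 1.40271 - 0.04612 - 0.04580 = 1.20866 ≈ 1.2087 bits

These are NOT equal (difference: 0.8546 bits). KL divergence is asymmetric: D_KL(P||Q) ≠ D_KL(Q||P) in general.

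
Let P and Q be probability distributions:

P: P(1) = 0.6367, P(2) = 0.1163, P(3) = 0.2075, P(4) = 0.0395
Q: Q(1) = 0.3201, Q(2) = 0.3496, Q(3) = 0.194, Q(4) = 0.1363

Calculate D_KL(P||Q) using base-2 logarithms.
0.3966 bits

D_KL(P||Q) = Σ P(x) log₂(P(x)/Q(x))

Computing term by term:
  P(1)·log₂(P(1)/Q(1)) = 0.6367·log₂(0.6367/0.3201) = 0.63166
  P(2)·log₂(P(2)/Q(2)) = 0.1163·log₂(0.1163/0.3496) = -0.18467
  P(3)·log₂(P(3)/Q(3)) = 0.2075·log₂(0.2075/0.194) = 0.02014
  P(4)·log₂(P(4)/Q(4)) = 0.0395·log₂(0.0395/0.1363) = -0.07058

D_KL(P||Q) = 0.63166 - 0.18467 + 0.02014 - 0.07058 = 0.39655 ≈ 0.3966 bits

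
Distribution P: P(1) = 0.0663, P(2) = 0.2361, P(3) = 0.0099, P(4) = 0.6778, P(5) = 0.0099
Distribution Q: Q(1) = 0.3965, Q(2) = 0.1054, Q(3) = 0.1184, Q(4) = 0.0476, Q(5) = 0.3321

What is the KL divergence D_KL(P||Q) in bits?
2.6152 bits

D_KL(P||Q) = Σ P(x) log₂(P(x)/Q(x))

Computing term by term:
  P(1)·log₂(P(1)/Q(1)) = 0.0663·log₂(0.0663/0.3965) = -0.17107
  P(2)·log₂(P(2)/Q(2)) = 0.2361·log₂(0.2361/0.1054) = 0.27471
  P(3)·log₂(P(3)/Q(3)) = 0.0099·log₂(0.0099/0.1184) = -0.03544
  P(4)·log₂(P(4)/Q(4)) = 0.6778·log₂(0.6778/0.0476) = 2.59721
  P(5)·log₂(P(5)/Q(5)) = 0.0099·log₂(0.0099/0.3321) = -0.05017

D_KL(P||Q) = -0.17107 + 0.27471 - 0.03544 + 2.59721 - 0.05017 = 2.61524 ≈ 2.6152 bits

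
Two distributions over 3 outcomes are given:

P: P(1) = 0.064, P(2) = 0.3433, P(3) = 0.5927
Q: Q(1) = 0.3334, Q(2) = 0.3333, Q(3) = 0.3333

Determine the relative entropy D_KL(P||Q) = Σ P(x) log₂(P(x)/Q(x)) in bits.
0.3545 bits

D_KL(P||Q) = Σ P(x) log₂(P(x)/Q(x))

Computing term by term:
  P(1)·log₂(P(1)/Q(1)) = 0.064·log₂(0.064/0.3334) = -0.15239
  P(2)·log₂(P(2)/Q(2)) = 0.3433·log₂(0.3433/0.3333) = 0.01464
  P(3)·log₂(P(3)/Q(3)) = 0.5927·log₂(0.5927/0.3333) = 0.49223

D_KL(P||Q) = -0.15239 + 0.01464 + 0.49223 = 0.35448 ≈ 0.3545 bits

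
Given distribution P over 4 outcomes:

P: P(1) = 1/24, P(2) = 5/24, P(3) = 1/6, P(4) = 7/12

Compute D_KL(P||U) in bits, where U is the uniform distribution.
0.4531 bits

U(i) = 1/4 for all i

D_KL(P||U) = Σ P(x) log₂(P(x) / (1/4))
           = Σ P(x) log₂(P(x)) + log₂(4)
           = log₂(4) - H(P)

H(P) = -Σ P(x) log₂(P(x)):
  -P(1)·log₂(P(1)) = -(1/24)·log₂(1/24) = 0.19104
  -P(2)·log₂(P(2)) = -(5/24)·log₂(5/24) = 0.47147
  -P(3)·log₂(P(3)) = -(1/6)·log₂(1/6) = 0.43083
  -P(4)·log₂(P(4)) = -(7/12)·log₂(7/12) = 0.45360
H(P) = 0.19104 + 0.47147 + 0.43083 + 0.45360 = 1.54694 bits

log₂(4) = 2.00000 bits

D_KL(P||U) = 2.00000 - 1.54694 = 0.45306 ≈ 0.4531 bits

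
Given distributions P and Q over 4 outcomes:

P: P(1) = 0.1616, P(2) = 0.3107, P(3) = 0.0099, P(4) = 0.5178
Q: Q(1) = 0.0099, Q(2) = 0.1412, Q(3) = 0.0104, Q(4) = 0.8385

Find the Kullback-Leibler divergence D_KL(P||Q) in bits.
0.6438 bits

D_KL(P||Q) = Σ P(x) log₂(P(x)/Q(x))

Computing term by term:
  P(1)·log₂(P(1)/Q(1)) = 0.1616·log₂(0.1616/0.0099) = 0.65106
  P(2)·log₂(P(2)/Q(2)) = 0.3107·log₂(0.3107/0.1412) = 0.35351
  P(3)·log₂(P(3)/Q(3)) = 0.0099·log₂(0.0099/0.0104) = -0.00070
  P(4)·log₂(P(4)/Q(4)) = 0.5178·log₂(0.5178/0.8385) = -0.36009

D_KL(P||Q) = 0.65106 + 0.35351 - 0.00070 - 0.36009 = 0.64378 ≈ 0.6438 bits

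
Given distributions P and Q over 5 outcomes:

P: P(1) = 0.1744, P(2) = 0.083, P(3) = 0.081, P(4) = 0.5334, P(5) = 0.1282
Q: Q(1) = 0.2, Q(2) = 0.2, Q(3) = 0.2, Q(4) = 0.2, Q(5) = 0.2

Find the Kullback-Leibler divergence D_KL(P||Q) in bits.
0.4272 bits

D_KL(P||Q) = Σ P(x) log₂(P(x)/Q(x))

Computing term by term:
  P(1)·log₂(P(1)/Q(1)) = 0.1744·log₂(0.1744/0.2) = -0.03446
  P(2)·log₂(P(2)/Q(2)) = 0.083·log₂(0.083/0.2) = -0.10531
  P(3)·log₂(P(3)/Q(3)) = 0.081·log₂(0.081/0.2) = -0.10562
  P(4)·log₂(P(4)/Q(4)) = 0.5334·log₂(0.5334/0.2) = 0.75488
  P(5)·log₂(P(5)/Q(5)) = 0.1282·log₂(0.1282/0.2) = -0.08225

D_KL(P||Q) = -0.03446 - 0.10531 - 0.10562 + 0.75488 - 0.08225 = 0.42724 ≈ 0.4272 bits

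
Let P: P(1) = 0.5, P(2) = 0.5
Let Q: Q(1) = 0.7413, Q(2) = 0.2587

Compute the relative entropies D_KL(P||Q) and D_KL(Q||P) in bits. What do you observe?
D_KL(P||Q) = 0.1913 bits, D_KL(Q||P) = 0.1752 bits. The two directions give different values (D_KL(P||Q) exceeds D_KL(Q||P) by 0.0161 bits): KL divergence is asymmetric.

D_KL(P||Q) = Σ P(x) log₂(P(x)/Q(x))

Computing term by term:
  P(1)·log₂(P(1)/Q(1)) = 0.5·log₂(0.5/0.7413) = -0.28406
  P(2)·log₂(P(2)/Q(2)) = 0.5·log₂(0.5/0.2587) = 0.47532

D_KL(P||Q) = -0.28406 + 0.47532 = 0.19126 ≈ 0.1913 bits

D_KL(Q||P) = Σ Q(x) log₂(Q(x)/P(x))

Computing term by term:
  Q(1)·log₂(Q(1)/P(1)) = 0.7413·log₂(0.7413/0.5) = 0.42115
  Q(2)·log₂(Q(2)/P(2)) = 0.2587·log₂(0.2587/0.5) = -0.24593

D_KL(Q||P) = 0.42115 - 0.24593 = 0.17522 ≈ 0.1752 bits

These are NOT equal (difference: 0.0161 bits). KL divergence is asymmetric: D_KL(P||Q) ≠ D_KL(Q||P) in general.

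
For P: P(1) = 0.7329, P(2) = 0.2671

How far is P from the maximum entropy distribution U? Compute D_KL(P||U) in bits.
0.1627 bits

U(i) = 1/2 for all i

D_KL(P||U) = Σ P(x) log₂(P(x) / (1/2))
           = Σ P(x) log₂(P(x)) + log₂(2)
           = log₂(2) - H(P)

H(P) = -Σ P(x) log₂(P(x)):
  -P(1)·log₂(P(1)) = -(0.7329)·log₂(0.7329) = 0.32857
  -P(2)·log₂(P(2)) = -(0.2671)·log₂(0.2671) = 0.50870
H(P) = 0.32857 + 0.50870 = 0.83727 bits

log₂(2) = 1.00000 bits

D_KL(P||U) = 1.00000 - 0.83727 = 0.16273 ≈ 0.1627 bits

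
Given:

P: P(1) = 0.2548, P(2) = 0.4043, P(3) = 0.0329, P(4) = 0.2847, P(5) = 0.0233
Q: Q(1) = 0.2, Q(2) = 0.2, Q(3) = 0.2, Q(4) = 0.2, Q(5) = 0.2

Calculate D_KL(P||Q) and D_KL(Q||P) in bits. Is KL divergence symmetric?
D_KL(P||Q) = 0.4867 bits, D_KL(Q||P) = 0.7662 bits. No, KL divergence is not symmetric.

D_KL(P||Q) = Σ P(x) log₂(P(x)/Q(x))

Computing term by term:
  P(1)·log₂(P(1)/Q(1)) = 0.2548·log₂(0.2548/0.2) = 0.08902
  P(2)·log₂(P(2)/Q(2)) = 0.4043·log₂(0.4043/0.2) = 0.41054
  P(3)·log₂(P(3)/Q(3)) = 0.0329·log₂(0.0329/0.2) = -0.08567
  P(4)·log₂(P(4)/Q(4)) = 0.2847·log₂(0.2847/0.2) = 0.14504
  P(5)·log₂(P(5)/Q(5)) = 0.0233·log₂(0.0233/0.2) = -0.07227

D_KL(P||Q) = 0.08902 + 0.41054 - 0.08567 + 0.14504 - 0.07227 = 0.48666 ≈ 0.4867 bits

D_KL(Q||P) = Σ Q(x) log₂(Q(x)/P(x))

Computing term by term:
  Q(1)·log₂(Q(1)/P(1)) = 0.2·log₂(0.2/0.2548) = -0.06987
  Q(2)·log₂(Q(2)/P(2)) = 0.2·log₂(0.2/0.4043) = -0.20309
  Q(3)·log₂(Q(3)/P(3)) = 0.2·log₂(0.2/0.0329) = 0.52077
  Q(4)·log₂(Q(4)/P(4)) = 0.2·log₂(0.2/0.2847) = -0.10189
  Q(5)·log₂(Q(5)/P(5)) = 0.2·log₂(0.2/0.0233) = 0.62032

D_KL(Q||P) = -0.06987 - 0.20309 + 0.52077 - 0.10189 + 0.62032 = 0.76624 ≈ 0.7662 bits

These are NOT equal (difference: 0.2795 bits). KL divergence is asymmetric: D_KL(P||Q) ≠ D_KL(Q||P) in general.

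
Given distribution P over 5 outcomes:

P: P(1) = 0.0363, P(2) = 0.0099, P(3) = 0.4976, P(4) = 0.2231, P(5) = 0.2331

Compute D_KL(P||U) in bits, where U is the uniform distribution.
0.6087 bits

U(i) = 1/5 for all i

D_KL(P||U) = Σ P(x) log₂(P(x) / (1/5))
           = Σ P(x) log₂(P(x)) + log₂(5)
           = log₂(5) - H(P)

H(P) = -Σ P(x) log₂(P(x)):
  -P(1)·log₂(P(1)) = -(0.0363)·log₂(0.0363) = 0.17366
  -P(2)·log₂(P(2)) = -(0.0099)·log₂(0.0099) = 0.06592
  -P(3)·log₂(P(3)) = -(0.4976)·log₂(0.4976) = 0.50105
  -P(4)·log₂(P(4)) = -(0.2231)·log₂(0.2231) = 0.48284
  -P(5)·log₂(P(5)) = -(0.2331)·log₂(0.2331) = 0.48974
H(P) = 0.17366 + 0.06592 + 0.50105 + 0.48284 + 0.48974 = 1.71321 bits

log₂(5) = 2.32193 bits

D_KL(P||U) = 2.32193 - 1.71321 = 0.60872 ≈ 0.6087 bits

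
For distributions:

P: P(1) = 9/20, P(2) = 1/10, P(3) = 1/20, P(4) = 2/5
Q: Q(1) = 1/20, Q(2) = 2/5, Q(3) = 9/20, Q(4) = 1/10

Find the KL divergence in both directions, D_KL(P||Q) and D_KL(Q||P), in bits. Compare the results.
D_KL(P||Q) = 1.8680 bits, D_KL(Q||P) = 1.8680 bits. The two directions give exactly the same value for this pair.

D_KL(P||Q) = Σ P(x) log₂(P(x)/Q(x))

Computing term by term:
  P(1)·log₂(P(1)/Q(1)) = (9/20)·log₂((9/20)/(1/20)) = 1.42647
  P(2)·log₂(P(2)/Q(2)) = (1/10)·log₂((1/10)/(2/5)) = -0.20000
  P(3)·log₂(P(3)/Q(3)) = (1/20)·log₂((1/20)/(9/20)) = -0.15850
  P(4)·log₂(P(4)/Q(4)) = (2/5)·log₂((2/5)/(1/10)) = 0.80000

D_KL(P||Q) = 1.42647 - 0.20000 - 0.15850 + 0.80000 = 1.86797 ≈ 1.8680 bits

D_KL(Q||P) = Σ Q(x) log₂(Q(x)/P(x))

Computing term by term:
  Q(1)·log₂(Q(1)/P(1)) = (1/20)·log₂((1/20)/(9/20)) = -0.15850
  Q(2)·log₂(Q(2)/P(2)) = (2/5)·log₂((2/5)/(1/10)) = 0.80000
  Q(3)·log₂(Q(3)/P(3)) = (9/20)·log₂((9/20)/(1/20)) = 1.42647
  Q(4)·log₂(Q(4)/P(4)) = (1/10)·log₂((1/10)/(2/5)) = -0.20000

D_KL(Q||P) = -0.15850 + 0.80000 + 1.42647 - 0.20000 = 1.86797 ≈ 1.8680 bits

These ARE equal here. Q is P with outcomes relabeled (Q(1) = P(3), Q(2) = P(4), Q(3) = P(1), Q(4) = P(2)) by a relabeling that is its own inverse, so the two sums contain exactly the same terms in a different order. This is a special case — KL divergence is not symmetric in general: D_KL(P||Q) ≠ D_KL(Q||P) for most P, Q.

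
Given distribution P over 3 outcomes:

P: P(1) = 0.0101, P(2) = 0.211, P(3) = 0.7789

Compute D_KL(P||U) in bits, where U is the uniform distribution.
0.7636 bits

U(i) = 1/3 for all i

D_KL(P||U) = Σ P(x) log₂(P(x) / (1/3))
           = Σ P(x) log₂(P(x)) + log₂(3)
           = log₂(3) - H(P)

H(P) = -Σ P(x) log₂(P(x)):
  -P(1)·log₂(P(1)) = -(0.0101)·log₂(0.0101) = 0.06696
  -P(2)·log₂(P(2)) = -(0.211)·log₂(0.211) = 0.47363
  -P(3)·log₂(P(3)) = -(0.7789)·log₂(0.7789) = 0.28079
H(P) = 0.06696 + 0.47363 + 0.28079 = 0.82138 bits

log₂(3) = 1.58496 bits

D_KL(P||U) = 1.58496 - 0.82138 = 0.76358 ≈ 0.7636 bits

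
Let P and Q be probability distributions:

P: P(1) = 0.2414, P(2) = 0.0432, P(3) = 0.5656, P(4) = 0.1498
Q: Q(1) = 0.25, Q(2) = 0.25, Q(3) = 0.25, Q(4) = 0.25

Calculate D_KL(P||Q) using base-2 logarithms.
0.4339 bits

D_KL(P||Q) = Σ P(x) log₂(P(x)/Q(x))

Computing term by term:
  P(1)·log₂(P(1)/Q(1)) = 0.2414·log₂(0.2414/0.25) = -0.01219
  P(2)·log₂(P(2)/Q(2)) = 0.0432·log₂(0.0432/0.25) = -0.10942
  P(3)·log₂(P(3)/Q(3)) = 0.5656·log₂(0.5656/0.25) = 0.66619
  P(4)·log₂(P(4)/Q(4)) = 0.1498·log₂(0.1498/0.25) = -0.11069

D_KL(P||Q) = -0.01219 - 0.10942 + 0.66619 - 0.11069 = 0.43389 ≈ 0.4339 bits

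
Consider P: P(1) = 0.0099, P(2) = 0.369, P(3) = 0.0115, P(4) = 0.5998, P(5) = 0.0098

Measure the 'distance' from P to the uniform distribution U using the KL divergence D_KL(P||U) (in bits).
1.1435 bits

U(i) = 1/5 for all i

D_KL(P||U) = Σ P(x) log₂(P(x) / (1/5))
           = Σ P(x) log₂(P(x)) + log₂(5)
           = log₂(5) - H(P)

H(P) = -Σ P(x) log₂(P(x)):
  -P(1)·log₂(P(1)) = -(0.0099)·log₂(0.0099) = 0.06592
  -P(2)·log₂(P(2)) = -(0.369)·log₂(0.369) = 0.53074
  -P(3)·log₂(P(3)) = -(0.0115)·log₂(0.0115) = 0.07409
  -P(4)·log₂(P(4)) = -(0.5998)·log₂(0.5998) = 0.44232
  -P(5)·log₂(P(5)) = -(0.0098)·log₂(0.0098) = 0.06540
H(P) = 0.06592 + 0.53074 + 0.07409 + 0.44232 + 0.06540 = 1.17847 bits

log₂(5) = 2.32193 bits

D_KL(P||U) = 2.32193 - 1.17847 = 1.14346 ≈ 1.1435 bits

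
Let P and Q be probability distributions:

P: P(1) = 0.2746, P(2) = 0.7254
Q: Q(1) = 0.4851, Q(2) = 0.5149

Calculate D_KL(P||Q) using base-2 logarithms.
0.1333 bits

D_KL(P||Q) = Σ P(x) log₂(P(x)/Q(x))

Computing term by term:
  P(1)·log₂(P(1)/Q(1)) = 0.2746·log₂(0.2746/0.4851) = -0.22543
  P(2)·log₂(P(2)/Q(2)) = 0.7254·log₂(0.7254/0.5149) = 0.35870

D_KL(P||Q) = -0.22543 + 0.35870 = 0.13327 ≈ 0.1333 bits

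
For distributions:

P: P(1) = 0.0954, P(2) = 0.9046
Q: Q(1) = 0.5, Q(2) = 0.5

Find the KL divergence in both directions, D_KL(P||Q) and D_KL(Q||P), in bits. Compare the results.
D_KL(P||Q) = 0.5458 bits, D_KL(Q||P) = 0.7673 bits. D_KL(Q||P) is larger than D_KL(P||Q) by 0.2215 bits; the two directions differ.

D_KL(P||Q) = Σ P(x) log₂(P(x)/Q(x))

Computing term by term:
  P(1)·log₂(P(1)/Q(1)) = 0.0954·log₂(0.0954/0.5) = -0.22799
  P(2)·log₂(P(2)/Q(2)) = 0.9046·log₂(0.9046/0.5) = 0.77375

D_KL(P||Q) = -0.22799 + 0.77375 = 0.54576 ≈ 0.5458 bits

D_KL(Q||P) = Σ Q(x) log₂(Q(x)/P(x))

Computing term by term:
  Q(1)·log₂(Q(1)/P(1)) = 0.5·log₂(0.5/0.0954) = 1.19493
  Q(2)·log₂(Q(2)/P(2)) = 0.5·log₂(0.5/0.9046) = -0.42768

D_KL(Q||P) = 1.19493 - 0.42768 = 0.76725 ≈ 0.7673 bits

These are NOT equal (difference: 0.2215 bits). KL divergence is asymmetric: D_KL(P||Q) ≠ D_KL(Q||P) in general.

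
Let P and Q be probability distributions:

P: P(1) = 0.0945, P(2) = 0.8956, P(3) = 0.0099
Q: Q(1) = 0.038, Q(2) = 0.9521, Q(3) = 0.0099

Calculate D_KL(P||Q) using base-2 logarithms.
0.0452 bits

D_KL(P||Q) = Σ P(x) log₂(P(x)/Q(x))

Computing term by term:
  P(1)·log₂(P(1)/Q(1)) = 0.0945·log₂(0.0945/0.038) = 0.12420
  P(2)·log₂(P(2)/Q(2)) = 0.8956·log₂(0.8956/0.9521) = -0.07904
  P(3)·log₂(P(3)/Q(3)) = 0.0099·log₂(0.0099/0.0099) = 0.00000

D_KL(P||Q) = 0.12420 - 0.07904 + 0.00000 = 0.04516 ≈ 0.0452 bits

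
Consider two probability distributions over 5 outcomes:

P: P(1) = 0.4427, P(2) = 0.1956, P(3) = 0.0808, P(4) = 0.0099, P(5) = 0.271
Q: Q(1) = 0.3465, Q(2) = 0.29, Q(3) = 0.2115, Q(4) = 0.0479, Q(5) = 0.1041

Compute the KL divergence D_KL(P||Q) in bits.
0.2847 bits

D_KL(P||Q) = Σ P(x) log₂(P(x)/Q(x))

Computing term by term:
  P(1)·log₂(P(1)/Q(1)) = 0.4427·log₂(0.4427/0.3465) = 0.15648
  P(2)·log₂(P(2)/Q(2)) = 0.1956·log₂(0.1956/0.29) = -0.11113
  P(3)·log₂(P(3)/Q(3)) = 0.0808·log₂(0.0808/0.2115) = -0.11217
  P(4)·log₂(P(4)/Q(4)) = 0.0099·log₂(0.0099/0.0479) = -0.02252
  P(5)·log₂(P(5)/Q(5)) = 0.271·log₂(0.271/0.1041) = 0.37407

D_KL(P||Q) = 0.15648 - 0.11113 - 0.11217 - 0.02252 + 0.37407 = 0.28473 ≈ 0.2847 bits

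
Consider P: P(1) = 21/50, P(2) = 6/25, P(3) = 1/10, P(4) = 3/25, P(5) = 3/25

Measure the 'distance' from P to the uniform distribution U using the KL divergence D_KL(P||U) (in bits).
0.2358 bits

U(i) = 1/5 for all i

D_KL(P||U) = Σ P(x) log₂(P(x) / (1/5))
           = Σ P(x) log₂(P(x)) + log₂(5)
           = log₂(5) - H(P)

H(P) = -Σ P(x) log₂(P(x)):
  -P(1)·log₂(P(1)) = -(21/50)·log₂(21/50) = 0.52565
  -P(2)·log₂(P(2)) = -(6/25)·log₂(6/25) = 0.49413
  -P(3)·log₂(P(3)) = -(1/10)·log₂(1/10) = 0.33219
  -P(4)·log₂(P(4)) = -(3/25)·log₂(3/25) = 0.36707
  -P(5)·log₂(P(5)) = -(3/25)·log₂(3/25) = 0.36707
H(P) = 0.52565 + 0.49413 + 0.33219 + 0.36707 + 0.36707 = 2.08611 bits

log₂(5) = 2.32193 bits

D_KL(P||U) = 2.32193 - 2.08611 = 0.23582 ≈ 0.2358 bits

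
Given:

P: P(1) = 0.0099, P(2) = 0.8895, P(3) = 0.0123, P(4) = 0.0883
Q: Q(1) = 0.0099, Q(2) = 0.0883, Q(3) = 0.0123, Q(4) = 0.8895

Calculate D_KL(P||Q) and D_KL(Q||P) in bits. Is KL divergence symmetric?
D_KL(P||Q) = 2.6700 bits, D_KL(Q||P) = 2.6700 bits. The two values coincide for this particular pair, but no — KL divergence is not symmetric in general.

D_KL(P||Q) = Σ P(x) log₂(P(x)/Q(x))

Computing term by term:
  P(1)·log₂(P(1)/Q(1)) = 0.0099·log₂(0.0099/0.0099) = 0.00000
  P(2)·log₂(P(2)/Q(2)) = 0.8895·log₂(0.8895/0.0883) = 2.96427
  P(3)·log₂(P(3)/Q(3)) = 0.0123·log₂(0.0123/0.0123) = 0.00000
  P(4)·log₂(P(4)/Q(4)) = 0.0883·log₂(0.0883/0.8895) = -0.29426

D_KL(P||Q) = 0.00000 + 2.96427 + 0.00000 - 0.29426 = 2.67001 ≈ 2.6700 bits

D_KL(Q||P) = Σ Q(x) log₂(Q(x)/P(x))

Computing term by term:
  Q(1)·log₂(Q(1)/P(1)) = 0.0099·log₂(0.0099/0.0099) = 0.00000
  Q(2)·log₂(Q(2)/P(2)) = 0.0883·log₂(0.0883/0.8895) = -0.29426
  Q(3)·log₂(Q(3)/P(3)) = 0.0123·log₂(0.0123/0.0123) = 0.00000
  Q(4)·log₂(Q(4)/P(4)) = 0.8895·log₂(0.8895/0.0883) = 2.96427

D_KL(Q||P) = 0.00000 - 0.29426 + 0.00000 + 2.96427 = 2.67001 ≈ 2.6700 bits

These ARE equal here. Q is P with outcomes relabeled (Q(2) = P(4), Q(4) = P(2)) by a relabeling that is its own inverse, so the two sums contain exactly the same terms in a different order. This is a special case — KL divergence is not symmetric in general: D_KL(P||Q) ≠ D_KL(Q||P) for most P, Q.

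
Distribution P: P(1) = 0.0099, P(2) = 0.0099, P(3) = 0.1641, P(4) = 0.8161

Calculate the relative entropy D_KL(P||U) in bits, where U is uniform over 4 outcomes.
1.2010 bits

U(i) = 1/4 for all i

D_KL(P||U) = Σ P(x) log₂(P(x) / (1/4))
           = Σ P(x) log₂(P(x)) + log₂(4)
           = log₂(4) - H(P)

H(P) = -Σ P(x) log₂(P(x)):
  -P(1)·log₂(P(1)) = -(0.0099)·log₂(0.0099) = 0.06592
  -P(2)·log₂(P(2)) = -(0.0099)·log₂(0.0099) = 0.06592
  -P(3)·log₂(P(3)) = -(0.1641)·log₂(0.1641) = 0.42787
  -P(4)·log₂(P(4)) = -(0.8161)·log₂(0.8161) = 0.23927
H(P) = 0.06592 + 0.06592 + 0.42787 + 0.23927 = 0.79898 bits

log₂(4) = 2.00000 bits

D_KL(P||U) = 2.00000 - 0.79898 = 1.20102 ≈ 1.2010 bits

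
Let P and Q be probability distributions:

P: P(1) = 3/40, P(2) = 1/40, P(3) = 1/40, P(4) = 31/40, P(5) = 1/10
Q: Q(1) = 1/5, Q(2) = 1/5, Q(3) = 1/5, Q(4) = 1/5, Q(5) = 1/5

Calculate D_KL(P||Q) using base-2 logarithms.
1.1584 bits

D_KL(P||Q) = Σ P(x) log₂(P(x)/Q(x))

Computing term by term:
  P(1)·log₂(P(1)/Q(1)) = (3/40)·log₂((3/40)/(1/5)) = -0.10613
  P(2)·log₂(P(2)/Q(2)) = (1/40)·log₂((1/40)/(1/5)) = -0.07500
  P(3)·log₂(P(3)/Q(3)) = (1/40)·log₂((1/40)/(1/5)) = -0.07500
  P(4)·log₂(P(4)/Q(4)) = (31/40)·log₂((31/40)/(1/5)) = 1.51450
  P(5)·log₂(P(5)/Q(5)) = (1/10)·log₂((1/10)/(1/5)) = -0.10000

D_KL(P||Q) = -0.10613 - 0.07500 - 0.07500 + 1.51450 - 0.10000 = 1.15837 ≈ 1.1584 bits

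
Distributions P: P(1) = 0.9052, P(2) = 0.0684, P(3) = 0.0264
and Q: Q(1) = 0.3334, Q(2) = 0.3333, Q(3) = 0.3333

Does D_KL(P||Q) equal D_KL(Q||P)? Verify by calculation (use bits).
D_KL(P||Q) = 1.0515 bits, D_KL(Q||P) = 1.5004 bits. No — D_KL(P||Q) ≠ D_KL(Q||P) for this pair.

D_KL(P||Q) = Σ P(x) log₂(P(x)/Q(x))

Computing term by term:
  P(1)·log₂(P(1)/Q(1)) = 0.9052·log₂(0.9052/0.3334) = 1.30438
  P(2)·log₂(P(2)/Q(2)) = 0.0684·log₂(0.0684/0.3333) = -0.15628
  P(3)·log₂(P(3)/Q(3)) = 0.0264·log₂(0.0264/0.3333) = -0.09658

D_KL(P||Q) = 1.30438 - 0.15628 - 0.09658 = 1.05152 ≈ 1.0515 bits

D_KL(Q||P) = Σ Q(x) log₂(Q(x)/P(x))

Computing term by term:
  Q(1)·log₂(Q(1)/P(1)) = 0.3334·log₂(0.3334/0.9052) = -0.48042
  Q(2)·log₂(Q(2)/P(2)) = 0.3333·log₂(0.3333/0.0684) = 0.76151
  Q(3)·log₂(Q(3)/P(3)) = 0.3333·log₂(0.3333/0.0264) = 1.21928

D_KL(Q||P) = -0.48042 + 0.76151 + 1.21928 = 1.50037 ≈ 1.5004 bits

These are NOT equal (difference: 0.4489 bits). KL divergence is asymmetric: D_KL(P||Q) ≠ D_KL(Q||P) in general.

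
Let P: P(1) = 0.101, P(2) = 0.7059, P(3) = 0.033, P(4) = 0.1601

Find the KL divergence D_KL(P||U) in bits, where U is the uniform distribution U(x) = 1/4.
0.7257 bits

U(i) = 1/4 for all i

D_KL(P||U) = Σ P(x) log₂(P(x) / (1/4))
           = Σ P(x) log₂(P(x)) + log₂(4)
           = log₂(4) - H(P)

H(P) = -Σ P(x) log₂(P(x)):
  -P(1)·log₂(P(1)) = -(0.101)·log₂(0.101) = 0.33406
  -P(2)·log₂(P(2)) = -(0.7059)·log₂(0.7059) = 0.35469
  -P(3)·log₂(P(3)) = -(0.033)·log₂(0.033) = 0.16241
  -P(4)·log₂(P(4)) = -(0.1601)·log₂(0.1601) = 0.42314
H(P) = 0.33406 + 0.35469 + 0.16241 + 0.42314 = 1.27430 bits

log₂(4) = 2.00000 bits

D_KL(P||U) = 2.00000 - 1.27430 = 0.72570 ≈ 0.7257 bits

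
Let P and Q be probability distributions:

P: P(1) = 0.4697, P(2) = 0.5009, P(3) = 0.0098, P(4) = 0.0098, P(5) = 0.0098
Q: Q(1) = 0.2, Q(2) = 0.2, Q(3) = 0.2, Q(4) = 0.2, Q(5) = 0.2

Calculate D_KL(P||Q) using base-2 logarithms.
1.1141 bits

D_KL(P||Q) = Σ P(x) log₂(P(x)/Q(x))

Computing term by term:
  P(1)·log₂(P(1)/Q(1)) = 0.4697·log₂(0.4697/0.2) = 0.57855
  P(2)·log₂(P(2)/Q(2)) = 0.5009·log₂(0.5009/0.2) = 0.66345
  P(3)·log₂(P(3)/Q(3)) = 0.0098·log₂(0.0098/0.2) = -0.04264
  P(4)·log₂(P(4)/Q(4)) = 0.0098·log₂(0.0098/0.2) = -0.04264
  P(5)·log₂(P(5)/Q(5)) = 0.0098·log₂(0.0098/0.2) = -0.04264

D_KL(P||Q) = 0.57855 + 0.66345 - 0.04264 - 0.04264 - 0.04264 = 1.11408 ≈ 1.1141 bits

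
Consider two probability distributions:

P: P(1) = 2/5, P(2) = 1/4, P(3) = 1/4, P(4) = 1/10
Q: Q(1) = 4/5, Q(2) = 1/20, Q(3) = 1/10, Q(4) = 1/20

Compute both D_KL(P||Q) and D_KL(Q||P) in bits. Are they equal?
D_KL(P||Q) = 0.6110 bits, D_KL(Q||P) = 0.5017 bits. No, they are not equal.

D_KL(P||Q) = Σ P(x) log₂(P(x)/Q(x))

Computing term by term:
  P(1)·log₂(P(1)/Q(1)) = (2/5)·log₂((2/5)/(4/5)) = -0.40000
  P(2)·log₂(P(2)/Q(2)) = (1/4)·log₂((1/4)/(1/20)) = 0.58048
  P(3)·log₂(P(3)/Q(3)) = (1/4)·log₂((1/4)/(1/10)) = 0.33048
  P(4)·log₂(P(4)/Q(4)) = (1/10)·log₂((1/10)/(1/20)) = 0.10000

D_KL(P||Q) = -0.40000 + 0.58048 + 0.33048 + 0.10000 = 0.61096 ≈ 0.6110 bits

D_KL(Q||P) = Σ Q(x) log₂(Q(x)/P(x))

Computing term by term:
  Q(1)·log₂(Q(1)/P(1)) = (4/5)·log₂((4/5)/(2/5)) = 0.80000
  Q(2)·log₂(Q(2)/P(2)) = (1/20)·log₂((1/20)/(1/4)) = -0.11610
  Q(3)·log₂(Q(3)/P(3)) = (1/10)·log₂((1/10)/(1/4)) = -0.13219
  Q(4)·log₂(Q(4)/P(4)) = (1/20)·log₂((1/20)/(1/10)) = -0.05000

D_KL(Q||P) = 0.80000 - 0.11610 - 0.13219 - 0.05000 = 0.50171 ≈ 0.5017 bits

These are NOT equal (difference: 0.1093 bits). KL divergence is asymmetric: D_KL(P||Q) ≠ D_KL(Q||P) in general.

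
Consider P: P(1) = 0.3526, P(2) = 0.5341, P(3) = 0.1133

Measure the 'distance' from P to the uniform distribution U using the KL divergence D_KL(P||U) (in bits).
0.2155 bits

U(i) = 1/3 for all i

D_KL(P||U) = Σ P(x) log₂(P(x) / (1/3))
           = Σ P(x) log₂(P(x)) + log₂(3)
           = log₂(3) - H(P)

H(P) = -Σ P(x) log₂(P(x)):
  -P(1)·log₂(P(1)) = -(0.3526)·log₂(0.3526) = 0.53027
  -P(2)·log₂(P(2)) = -(0.5341)·log₂(0.5341) = 0.48326
  -P(3)·log₂(P(3)) = -(0.1133)·log₂(0.1133) = 0.35596
H(P) = 0.53027 + 0.48326 + 0.35596 = 1.36949 bits

log₂(3) = 1.58496 bits

D_KL(P||U) = 1.58496 - 1.36949 = 0.21547 ≈ 0.2155 bits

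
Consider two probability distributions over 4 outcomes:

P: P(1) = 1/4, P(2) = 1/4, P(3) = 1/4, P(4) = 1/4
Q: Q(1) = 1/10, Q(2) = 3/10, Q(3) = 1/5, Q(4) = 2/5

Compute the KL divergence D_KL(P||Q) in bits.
0.1757 bits

D_KL(P||Q) = Σ P(x) log₂(P(x)/Q(x))

Computing term by term:
  P(1)·log₂(P(1)/Q(1)) = (1/4)·log₂((1/4)/(1/10)) = 0.33048
  P(2)·log₂(P(2)/Q(2)) = (1/4)·log₂((1/4)/(3/10)) = -0.06576
  P(3)·log₂(P(3)/Q(3)) = (1/4)·log₂((1/4)/(1/5)) = 0.08048
  P(4)·log₂(P(4)/Q(4)) = (1/4)·log₂((1/4)/(2/5)) = -0.16952

D_KL(P||Q) = 0.33048 - 0.06576 + 0.08048 - 0.16952 = 0.17568 ≈ 0.1757 bits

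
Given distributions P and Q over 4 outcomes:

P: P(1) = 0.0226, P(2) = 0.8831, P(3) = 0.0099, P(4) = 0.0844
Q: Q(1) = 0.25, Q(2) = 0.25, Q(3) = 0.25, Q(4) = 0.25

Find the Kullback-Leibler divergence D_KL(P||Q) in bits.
1.3511 bits

D_KL(P||Q) = Σ P(x) log₂(P(x)/Q(x))

Computing term by term:
  P(1)·log₂(P(1)/Q(1)) = 0.0226·log₂(0.0226/0.25) = -0.07837
  P(2)·log₂(P(2)/Q(2)) = 0.8831·log₂(0.8831/0.25) = 1.60781
  P(3)·log₂(P(3)/Q(3)) = 0.0099·log₂(0.0099/0.25) = -0.04612
  P(4)·log₂(P(4)/Q(4)) = 0.0844·log₂(0.0844/0.25) = -0.13222

D_KL(P||Q) = -0.07837 + 1.60781 - 0.04612 - 0.13222 = 1.35110 ≈ 1.3511 bits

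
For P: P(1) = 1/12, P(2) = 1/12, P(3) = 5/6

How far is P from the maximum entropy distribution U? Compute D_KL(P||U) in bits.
0.7683 bits

U(i) = 1/3 for all i

D_KL(P||U) = Σ P(x) log₂(P(x) / (1/3))
           = Σ P(x) log₂(P(x)) + log₂(3)
           = log₂(3) - H(P)

H(P) = -Σ P(x) log₂(P(x)):
  -P(1)·log₂(P(1)) = -(1/12)·log₂(1/12) = 0.29875
  -P(2)·log₂(P(2)) = -(1/12)·log₂(1/12) = 0.29875
  -P(3)·log₂(P(3)) = -(5/6)·log₂(5/6) = 0.21920
H(P) = 0.29875 + 0.29875 + 0.21920 = 0.81670 bits

log₂(3) = 1.58496 bits

D_KL(P||U) = 1.58496 - 0.81670 = 0.76826 ≈ 0.7683 bits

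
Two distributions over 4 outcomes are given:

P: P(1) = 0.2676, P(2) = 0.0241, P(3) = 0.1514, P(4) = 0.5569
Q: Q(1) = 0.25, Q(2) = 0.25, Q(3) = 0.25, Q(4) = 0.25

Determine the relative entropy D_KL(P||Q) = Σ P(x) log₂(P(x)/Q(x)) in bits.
0.4789 bits

D_KL(P||Q) = Σ P(x) log₂(P(x)/Q(x))

Computing term by term:
  P(1)·log₂(P(1)/Q(1)) = 0.2676·log₂(0.2676/0.25) = 0.02626
  P(2)·log₂(P(2)/Q(2)) = 0.0241·log₂(0.0241/0.25) = -0.08133
  P(3)·log₂(P(3)/Q(3)) = 0.1514·log₂(0.1514/0.25) = -0.10955
  P(4)·log₂(P(4)/Q(4)) = 0.5569·log₂(0.5569/0.25) = 0.64349

D_KL(P||Q) = 0.02626 - 0.08133 - 0.10955 + 0.64349 = 0.47887 ≈ 0.4789 bits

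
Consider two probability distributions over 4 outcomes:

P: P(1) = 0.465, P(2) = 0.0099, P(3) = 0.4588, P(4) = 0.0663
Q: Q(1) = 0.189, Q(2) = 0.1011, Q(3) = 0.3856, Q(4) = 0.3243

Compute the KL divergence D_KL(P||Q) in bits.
0.5340 bits

D_KL(P||Q) = Σ P(x) log₂(P(x)/Q(x))

Computing term by term:
  P(1)·log₂(P(1)/Q(1)) = 0.465·log₂(0.465/0.189) = 0.60396
  P(2)·log₂(P(2)/Q(2)) = 0.0099·log₂(0.0099/0.1011) = -0.03319
  P(3)·log₂(P(3)/Q(3)) = 0.4588·log₂(0.4588/0.3856) = 0.11505
  P(4)·log₂(P(4)/Q(4)) = 0.0663·log₂(0.0663/0.3243) = -0.15184

D_KL(P||Q) = 0.60396 - 0.03319 + 0.11505 - 0.15184 = 0.53398 ≈ 0.5340 bits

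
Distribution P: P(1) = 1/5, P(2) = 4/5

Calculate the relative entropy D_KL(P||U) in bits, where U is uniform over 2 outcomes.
0.2781 bits

U(i) = 1/2 for all i

D_KL(P||U) = Σ P(x) log₂(P(x) / (1/2))
           = Σ P(x) log₂(P(x)) + log₂(2)
           = log₂(2) - H(P)

H(P) = -Σ P(x) log₂(P(x)):
  -P(1)·log₂(P(1)) = -(1/5)·log₂(1/5) = 0.46439
  -P(2)·log₂(P(2)) = -(4/5)·log₂(4/5) = 0.25754
H(P) = 0.46439 + 0.25754 = 0.72193 bits

log₂(2) = 1.00000 bits

D_KL(P||U) = 1.00000 - 0.72193 = 0.27807 ≈ 0.2781 bits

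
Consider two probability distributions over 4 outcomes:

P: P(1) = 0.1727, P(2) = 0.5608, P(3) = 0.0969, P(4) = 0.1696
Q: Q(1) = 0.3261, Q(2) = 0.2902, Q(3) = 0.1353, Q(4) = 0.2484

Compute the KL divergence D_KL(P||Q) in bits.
0.2346 bits

D_KL(P||Q) = Σ P(x) log₂(P(x)/Q(x))

Computing term by term:
  P(1)·log₂(P(1)/Q(1)) = 0.1727·log₂(0.1727/0.3261) = -0.15837
  P(2)·log₂(P(2)/Q(2)) = 0.5608·log₂(0.5608/0.2902) = 0.53301
  P(3)·log₂(P(3)/Q(3)) = 0.0969·log₂(0.0969/0.1353) = -0.04667
  P(4)·log₂(P(4)/Q(4)) = 0.1696·log₂(0.1696/0.2484) = -0.09337

D_KL(P||Q) = -0.15837 + 0.53301 - 0.04667 - 0.09337 = 0.23460 ≈ 0.2346 bits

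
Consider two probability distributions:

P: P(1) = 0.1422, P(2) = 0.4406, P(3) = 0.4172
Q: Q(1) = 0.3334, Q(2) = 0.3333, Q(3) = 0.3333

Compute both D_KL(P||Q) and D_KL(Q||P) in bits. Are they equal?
D_KL(P||Q) = 0.1377 bits, D_KL(Q||P) = 0.1677 bits. No, they are not equal.

D_KL(P||Q) = Σ P(x) log₂(P(x)/Q(x))

Computing term by term:
  P(1)·log₂(P(1)/Q(1)) = 0.1422·log₂(0.1422/0.3334) = -0.17481
  P(2)·log₂(P(2)/Q(2)) = 0.4406·log₂(0.4406/0.3333) = 0.17741
  P(3)·log₂(P(3)/Q(3)) = 0.4172·log₂(0.4172/0.3333) = 0.13514

D_KL(P||Q) = -0.17481 + 0.17741 + 0.13514 = 0.13774 ≈ 0.1377 bits

D_KL(Q||P) = Σ Q(x) log₂(Q(x)/P(x))

Computing term by term:
  Q(1)·log₂(Q(1)/P(1)) = 0.3334·log₂(0.3334/0.1422) = 0.40986
  Q(2)·log₂(Q(2)/P(2)) = 0.3333·log₂(0.3333/0.4406) = -0.13420
  Q(3)·log₂(Q(3)/P(3)) = 0.3333·log₂(0.3333/0.4172) = -0.10796

D_KL(Q||P) = 0.40986 - 0.13420 - 0.10796 = 0.16770 ≈ 0.1677 bits

These are NOT equal (difference: 0.0300 bits). KL divergence is asymmetric: D_KL(P||Q) ≠ D_KL(Q||P) in general.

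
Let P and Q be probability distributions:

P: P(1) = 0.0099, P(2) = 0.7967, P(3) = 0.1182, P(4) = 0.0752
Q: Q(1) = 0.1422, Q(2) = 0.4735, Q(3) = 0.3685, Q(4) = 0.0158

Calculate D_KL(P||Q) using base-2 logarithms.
0.5354 bits

D_KL(P||Q) = Σ P(x) log₂(P(x)/Q(x))

Computing term by term:
  P(1)·log₂(P(1)/Q(1)) = 0.0099·log₂(0.0099/0.1422) = -0.03806
  P(2)·log₂(P(2)/Q(2)) = 0.7967·log₂(0.7967/0.4735) = 0.59806
  P(3)·log₂(P(3)/Q(3)) = 0.1182·log₂(0.1182/0.3685) = -0.19390
  P(4)·log₂(P(4)/Q(4)) = 0.0752·log₂(0.0752/0.0158) = 0.16926

D_KL(P||Q) = -0.03806 + 0.59806 - 0.19390 + 0.16926 = 0.53536 ≈ 0.5354 bits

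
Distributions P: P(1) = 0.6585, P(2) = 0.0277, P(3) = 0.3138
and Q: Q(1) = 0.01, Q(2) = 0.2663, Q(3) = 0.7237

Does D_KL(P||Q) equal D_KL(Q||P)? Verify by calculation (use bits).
D_KL(P||Q) = 3.5093 bits, D_KL(Q||P) = 1.6815 bits. No — D_KL(P||Q) ≠ D_KL(Q||P) for this pair.

D_KL(P||Q) = Σ P(x) log₂(P(x)/Q(x))

Computing term by term:
  P(1)·log₂(P(1)/Q(1)) = 0.6585·log₂(0.6585/0.01) = 3.97807
  P(2)·log₂(P(2)/Q(2)) = 0.0277·log₂(0.0277/0.2663) = -0.09044
  P(3)·log₂(P(3)/Q(3)) = 0.3138·log₂(0.3138/0.7237) = -0.37830

D_KL(P||Q) = 3.97807 - 0.09044 - 0.37830 = 3.50933 ≈ 3.5093 bits

D_KL(Q||P) = Σ Q(x) log₂(Q(x)/P(x))

Computing term by term:
  Q(1)·log₂(Q(1)/P(1)) = 0.01·log₂(0.01/0.6585) = -0.06041
  Q(2)·log₂(Q(2)/P(2)) = 0.2663·log₂(0.2663/0.0277) = 0.86949
  Q(3)·log₂(Q(3)/P(3)) = 0.7237·log₂(0.7237/0.3138) = 0.87245

D_KL(Q||P) = -0.06041 + 0.86949 + 0.87245 = 1.68153 ≈ 1.6815 bits

These are NOT equal (difference: 1.8278 bits). KL divergence is asymmetric: D_KL(P||Q) ≠ D_KL(Q||P) in general.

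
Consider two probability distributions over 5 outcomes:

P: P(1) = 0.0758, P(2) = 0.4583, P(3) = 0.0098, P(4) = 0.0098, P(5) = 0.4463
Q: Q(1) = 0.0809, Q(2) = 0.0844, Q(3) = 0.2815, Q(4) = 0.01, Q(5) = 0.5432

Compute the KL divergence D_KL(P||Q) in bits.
0.9373 bits

D_KL(P||Q) = Σ P(x) log₂(P(x)/Q(x))

Computing term by term:
  P(1)·log₂(P(1)/Q(1)) = 0.0758·log₂(0.0758/0.0809) = -0.00712
  P(2)·log₂(P(2)/Q(2)) = 0.4583·log₂(0.4583/0.0844) = 1.11870
  P(3)·log₂(P(3)/Q(3)) = 0.0098·log₂(0.0098/0.2815) = -0.04747
  P(4)·log₂(P(4)/Q(4)) = 0.0098·log₂(0.0098/0.01) = -0.00029
  P(5)·log₂(P(5)/Q(5)) = 0.4463·log₂(0.4463/0.5432) = -0.12651

D_KL(P||Q) = -0.00712 + 1.11870 - 0.04747 - 0.00029 - 0.12651 = 0.93731 ≈ 0.9373 bits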